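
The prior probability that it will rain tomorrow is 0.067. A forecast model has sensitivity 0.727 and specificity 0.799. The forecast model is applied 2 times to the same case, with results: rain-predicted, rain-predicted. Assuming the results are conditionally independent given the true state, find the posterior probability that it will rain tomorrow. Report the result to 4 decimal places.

With H the event that it will rain tomorrow, the joint likelihood of the observed sequence is P(data|H) = 0.727·0.727 = 0.52853 and P(data|¬H) = 0.201·0.201 = 0.040401.
Bayes: P(H|data) = 0.067·0.52853 / (0.067·0.52853 + 0.933·0.040401) = 0.035411/0.073106 = 0.4844.

Posterior P(H) ≈ 0.4844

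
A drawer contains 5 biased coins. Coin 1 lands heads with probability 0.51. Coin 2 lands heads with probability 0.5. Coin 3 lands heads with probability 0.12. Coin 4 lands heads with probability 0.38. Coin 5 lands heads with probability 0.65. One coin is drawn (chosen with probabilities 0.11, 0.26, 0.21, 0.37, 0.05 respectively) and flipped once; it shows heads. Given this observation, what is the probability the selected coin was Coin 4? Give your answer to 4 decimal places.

Posterior probability ≈ 0.3658

Tabulate prior·likelihood by source: [1] prior 0.11, lik 0.51, product 0.05610; [2] prior 0.26, lik 0.5, product 0.1300; [3] prior 0.21, lik 0.12, product 0.02520; [4] prior 0.37, lik 0.38, product 0.1406; [5] prior 0.05, lik 0.65, product 0.03250.
Normalizing constant = 0.38440; the posterior for Coin 4 is its product over the sum, 0.1406/0.38440 = 0.3658.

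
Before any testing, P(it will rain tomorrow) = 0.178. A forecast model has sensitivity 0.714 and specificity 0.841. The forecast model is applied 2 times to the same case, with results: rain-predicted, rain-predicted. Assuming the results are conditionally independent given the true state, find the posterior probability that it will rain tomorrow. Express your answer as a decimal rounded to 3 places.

Posterior P(H) ≈ 0.814

Let H be the event that it will rain tomorrow; start with P(H) = 0.178. P('rain-predicted'|H) = 0.714, P('rain-predicted'|¬H) = 0.159.
Update on result 1 ('rain-predicted'): P(H) ← 0.714·0.1780 / (0.714·0.1780 + 0.159·0.8220) = 0.12709/0.25779 = 0.4930.
Update on result 2 ('rain-predicted'): P(H) ← 0.714·0.4930 / (0.714·0.4930 + 0.159·0.5070) = 0.35201/0.43262 = 0.8137.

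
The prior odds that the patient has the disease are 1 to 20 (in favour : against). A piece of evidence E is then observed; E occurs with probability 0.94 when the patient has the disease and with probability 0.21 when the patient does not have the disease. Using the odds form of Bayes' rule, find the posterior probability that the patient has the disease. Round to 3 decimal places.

Prior odds = 1/20 = 0.050000.
Likelihood ratio for E = 0.94/0.21 = 4.4762.
Posterior odds = prior odds × LR = 0.22381.
Posterior probability = odds/(1+odds) = 0.22381/1.2238 = 0.183.

Posterior probability ≈ 0.183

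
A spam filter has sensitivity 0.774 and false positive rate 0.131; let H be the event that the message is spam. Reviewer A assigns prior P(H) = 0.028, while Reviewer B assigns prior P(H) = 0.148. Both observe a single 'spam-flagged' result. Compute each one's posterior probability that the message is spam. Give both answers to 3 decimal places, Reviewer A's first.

P('+'|H) = 0.774, P('+'|¬H) = 0.131.
Reviewer A: numerator 0.774·0.028 = 0.021672; evidence = 0.021672+0.131·0.972 = 0.14900; posterior = 0.145.
Reviewer B: numerator 0.774·0.148 = 0.11455; evidence = 0.11455+0.131·0.852 = 0.22616; posterior = 0.506.

Reviewer A: 0.145; Reviewer B: 0.506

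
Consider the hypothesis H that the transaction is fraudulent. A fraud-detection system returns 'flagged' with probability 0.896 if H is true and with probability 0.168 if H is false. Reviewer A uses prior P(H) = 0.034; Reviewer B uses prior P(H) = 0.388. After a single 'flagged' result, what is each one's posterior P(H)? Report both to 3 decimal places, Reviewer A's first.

Reviewer A: 0.158; Reviewer B: 0.772

P('+'|H) = 0.896, P('+'|¬H) = 0.168.
Reviewer A: numerator 0.896·0.034 = 0.030464; evidence = 0.030464+0.168·0.966 = 0.19275; posterior = 0.158.
Reviewer B: numerator 0.896·0.388 = 0.34765; evidence = 0.34765+0.168·0.612 = 0.45046; posterior = 0.772.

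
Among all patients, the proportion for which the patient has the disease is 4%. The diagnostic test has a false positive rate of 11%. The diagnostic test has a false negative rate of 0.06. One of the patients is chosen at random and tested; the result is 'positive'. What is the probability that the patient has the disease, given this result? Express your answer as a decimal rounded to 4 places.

Write H for 'the patient has the disease'. Prior odds H:¬H = 0.04/0.96 = 0.041667. For the 'positive' outcome, the likelihood ratio is 0.94/0.11 = 8.5455.
Posterior odds = 0.041667 × 8.5455 = 0.35606, so P(H|E) = 0.35606/(1+0.35606) = 0.2626.

P(H | E) ≈ 0.2626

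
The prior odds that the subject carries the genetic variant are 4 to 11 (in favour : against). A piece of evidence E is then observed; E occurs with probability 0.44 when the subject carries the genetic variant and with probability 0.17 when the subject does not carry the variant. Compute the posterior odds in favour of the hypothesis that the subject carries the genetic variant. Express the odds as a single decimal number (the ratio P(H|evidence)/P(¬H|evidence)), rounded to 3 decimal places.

Posterior odds ≈ 0.941

Prior odds = 4/11 = 0.36364.
Likelihood ratio for E = 0.44/0.17 = 2.5882.
Posterior odds = prior odds × LR = 0.94118.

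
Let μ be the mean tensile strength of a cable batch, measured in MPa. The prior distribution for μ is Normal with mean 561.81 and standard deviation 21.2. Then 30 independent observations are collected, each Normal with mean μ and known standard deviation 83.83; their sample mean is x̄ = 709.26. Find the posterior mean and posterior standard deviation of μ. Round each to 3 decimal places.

Posterior mean ≈ 658.740; posterior SD ≈ 12.409

Prior precision 1/τ₀² = 1/21.2² = 0.00222499; data precision n/σ² = 30/83.83² = 0.00426896.
Posterior precision = 0.00222499 + 0.00426896 = 0.00649395, giving posterior SD = 1/√0.00649395 = 12.409.
Posterior mean = (0.00222499·561.81 + 0.00426896·709.26) / 0.00649395 = 658.740.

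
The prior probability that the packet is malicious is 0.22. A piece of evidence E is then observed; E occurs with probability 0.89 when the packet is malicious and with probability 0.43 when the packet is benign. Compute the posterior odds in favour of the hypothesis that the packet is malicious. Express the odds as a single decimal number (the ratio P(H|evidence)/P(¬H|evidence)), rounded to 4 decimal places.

Posterior odds ≈ 0.5838

Prior odds = 0.22/(1−0.22) = 0.28205.
Likelihood ratio for E = 0.89/0.43 = 2.0698.
Posterior odds = prior odds × LR = 0.58378.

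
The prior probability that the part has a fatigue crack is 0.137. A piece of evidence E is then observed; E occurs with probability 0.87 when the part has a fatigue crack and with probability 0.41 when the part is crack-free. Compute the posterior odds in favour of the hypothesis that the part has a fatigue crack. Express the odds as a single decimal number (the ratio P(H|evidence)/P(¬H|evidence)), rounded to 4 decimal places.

Posterior odds ≈ 0.3369

Prior odds = 0.137/(1−0.137) = 0.15875. In log-odds, ln(0.15875) = -1.8404.
Add log likelihood ratio: ln(2.1220) = 0.75234.
Posterior log-odds = -1.0881, so posterior odds = exp(-1.0881) = 0.33686.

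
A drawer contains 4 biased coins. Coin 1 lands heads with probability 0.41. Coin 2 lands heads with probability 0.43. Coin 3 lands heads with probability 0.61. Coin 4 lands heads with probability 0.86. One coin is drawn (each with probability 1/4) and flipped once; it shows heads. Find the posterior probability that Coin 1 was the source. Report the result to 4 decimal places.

Posterior probability ≈ 0.1775

P(heads|C1) = 0.41; P(heads|C2) = 0.43; P(heads|C3) = 0.61; P(heads|C4) = 0.86.
Prior × likelihood for each source: 0.25·0.41=0.1025, 0.25·0.43=0.1075, 0.25·0.61=0.1525, 0.25·0.86=0.2150. Summing gives P(heads) = 0.57750.
P(Coin 1 | heads) = 0.1025 / 0.57750 = 0.1775.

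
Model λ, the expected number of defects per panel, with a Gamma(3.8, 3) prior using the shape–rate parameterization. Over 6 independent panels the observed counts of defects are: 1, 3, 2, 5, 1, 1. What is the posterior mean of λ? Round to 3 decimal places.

The Poisson likelihood adds the total count to the shape and the number of exposure periods to the rate. Here ∑xᵢ = 13 and n = 6, so shape 3.8→16.8 and rate 3→9.
E[λ | data] = 16.8/9 = 1.867.

Posterior mean ≈ 1.867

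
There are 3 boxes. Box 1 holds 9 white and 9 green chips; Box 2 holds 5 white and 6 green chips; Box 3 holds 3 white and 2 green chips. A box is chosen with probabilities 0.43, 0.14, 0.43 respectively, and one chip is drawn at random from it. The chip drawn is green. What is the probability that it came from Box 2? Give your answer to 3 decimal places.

P(green|Box 1) = 0.5; P(green|Box 2) = 0.5455; P(green|Box 3) = 0.4.
Prior × likelihood for each source: 0.43·0.5=0.2150, 0.14·0.5455=0.07636, 0.43·0.4=0.1720. Summing gives P(green) = 0.46336.
P(Box 2 | green) = 0.07636 / 0.46336 = 0.165.

Posterior probability ≈ 0.165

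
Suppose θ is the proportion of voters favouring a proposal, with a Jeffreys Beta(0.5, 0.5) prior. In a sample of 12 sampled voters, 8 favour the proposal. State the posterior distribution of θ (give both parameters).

The binomial likelihood is conjugate to the Beta prior: with 8 successes and 4 failures, the posterior is Beta(0.5+8, 0.5+4) = Beta(8.5, 4.5).

Posterior: Beta(8.5, 4.5)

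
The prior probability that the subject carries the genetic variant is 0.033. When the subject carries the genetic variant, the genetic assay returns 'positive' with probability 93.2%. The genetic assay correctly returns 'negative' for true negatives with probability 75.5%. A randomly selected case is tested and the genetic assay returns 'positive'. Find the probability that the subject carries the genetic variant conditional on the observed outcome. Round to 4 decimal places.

P(H | E) ≈ 0.1149

Write H for 'the subject carries the genetic variant'. Prior odds H:¬H = 0.033/0.967 = 0.034126. For the 'positive' outcome, the likelihood ratio is 0.932/0.245 = 3.8041.
Posterior odds = 0.034126 × 3.8041 = 0.12982, so P(H|E) = 0.12982/(1+0.12982) = 0.1149.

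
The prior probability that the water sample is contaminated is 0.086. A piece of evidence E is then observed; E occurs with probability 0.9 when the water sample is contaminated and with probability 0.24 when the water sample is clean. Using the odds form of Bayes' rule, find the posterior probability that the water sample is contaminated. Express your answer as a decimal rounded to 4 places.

Posterior probability ≈ 0.2608

Prior odds = 0.086/(1−0.086) = 0.094092.
Likelihood ratio for E = 0.9/0.24 = 3.7500.
Posterior odds = prior odds × LR = 0.35284.
Posterior probability = odds/(1+odds) = 0.35284/1.3528 = 0.2608.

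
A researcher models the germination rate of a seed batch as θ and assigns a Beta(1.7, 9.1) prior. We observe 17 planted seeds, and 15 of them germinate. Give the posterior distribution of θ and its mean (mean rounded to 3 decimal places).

Observing 15 successes and 2 failures updates Beta(1.7, 9.1) by adding the success and failure counts to the two shape parameters: α = 1.7+15 = 16.7, β = 9.1+2 = 11.1.
E[θ | data] = 16.7/(16.7+11.1) = 0.601.

Posterior: Beta(16.7, 11.1); mean ≈ 0.601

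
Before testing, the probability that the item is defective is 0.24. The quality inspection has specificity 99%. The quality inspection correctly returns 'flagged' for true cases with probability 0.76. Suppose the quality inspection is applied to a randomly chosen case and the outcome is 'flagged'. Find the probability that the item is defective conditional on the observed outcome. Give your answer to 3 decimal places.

Let H be the event that the item is defective. P(H) = 0.24, so P(¬H) = 0.76. With E the 'flagged' result, P(E|H) = 0.76 and P(E|¬H) = 0.01.
P(E) = 0.76·0.24 + 0.01·0.76 = 0.18240 + 0.0076000 = 0.19000.
By Bayes' theorem, P(H|E) = 0.18240 / 0.19000 = 0.960.

P(H | E) ≈ 0.960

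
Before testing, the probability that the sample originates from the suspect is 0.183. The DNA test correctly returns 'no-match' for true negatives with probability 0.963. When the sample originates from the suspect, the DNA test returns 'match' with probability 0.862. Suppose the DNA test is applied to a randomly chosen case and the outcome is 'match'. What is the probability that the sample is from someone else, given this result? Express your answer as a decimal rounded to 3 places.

P(¬H | E) ≈ 0.161

Let H be the event that the sample originates from the suspect. P(H) = 0.183, so P(¬H) = 0.817. With E the 'match' result, P(E|H) = 0.862 and P(E|¬H) = 0.037.
P(E) = 0.862·0.183 + 0.037·0.817 = 0.15775 + 0.030229 = 0.18798.
By Bayes' theorem, P(H|E) = 0.15775 / 0.18798 = 0.839. Hence P(¬H|E) = 1 − 0.839 = 0.161.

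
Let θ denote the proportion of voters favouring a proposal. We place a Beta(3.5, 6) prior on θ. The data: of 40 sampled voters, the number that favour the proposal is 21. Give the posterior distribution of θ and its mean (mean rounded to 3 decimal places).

Posterior: Beta(24.5, 25); mean ≈ 0.495

The binomial likelihood is conjugate to the Beta prior: with 21 successes and 19 failures, the posterior is Beta(3.5+21, 6+19) = Beta(24.5, 25).
E[θ | data] = 24.5/(24.5+25) = 0.495.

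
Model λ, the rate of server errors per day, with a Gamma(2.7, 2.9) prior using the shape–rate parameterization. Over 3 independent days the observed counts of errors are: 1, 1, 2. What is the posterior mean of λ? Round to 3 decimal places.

Posterior mean ≈ 1.136

Total count ∑xᵢ = 4 over n = 3 days.
Gamma is conjugate to the Poisson likelihood: posterior is Gamma(shape = 2.7+4 = 6.7, rate = 2.9+3 = 5.9).
Posterior mean = shape/rate = 6.7/5.9 = 1.136.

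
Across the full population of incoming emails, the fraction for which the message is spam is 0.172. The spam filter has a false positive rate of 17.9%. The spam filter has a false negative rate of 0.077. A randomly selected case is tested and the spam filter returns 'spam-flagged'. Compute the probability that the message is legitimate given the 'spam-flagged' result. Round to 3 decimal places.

Let H be the event that the message is spam. P(H) = 0.172, so P(¬H) = 0.828. With E the 'spam-flagged' result, P(E|H) = 0.923 and P(E|¬H) = 0.179.
P(E) = 0.923·0.172 + 0.179·0.828 = 0.15876 + 0.14821 = 0.30697.
By Bayes' theorem, P(H|E) = 0.15876 / 0.30697 = 0.517. Hence P(¬H|E) = 1 − 0.517 = 0.483.

P(¬H | E) ≈ 0.483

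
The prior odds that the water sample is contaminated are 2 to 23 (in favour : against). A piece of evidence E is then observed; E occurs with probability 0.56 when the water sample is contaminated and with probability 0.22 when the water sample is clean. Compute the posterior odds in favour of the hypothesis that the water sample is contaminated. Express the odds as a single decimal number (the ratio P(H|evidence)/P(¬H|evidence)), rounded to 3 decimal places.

Posterior odds ≈ 0.221

Prior odds = 2/23 = 0.086957.
Likelihood ratio for E = 0.56/0.22 = 2.5455.
Posterior odds = prior odds × LR = 0.22134.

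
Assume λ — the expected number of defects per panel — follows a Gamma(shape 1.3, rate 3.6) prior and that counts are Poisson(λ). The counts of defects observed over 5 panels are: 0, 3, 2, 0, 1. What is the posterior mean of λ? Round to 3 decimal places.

Posterior mean ≈ 0.849

Total count ∑xᵢ = 6 over n = 5 panels.
Gamma is conjugate to the Poisson likelihood: posterior is Gamma(shape = 1.3+6 = 7.3, rate = 3.6+5 = 8.6).
Posterior mean = shape/rate = 7.3/8.6 = 0.849.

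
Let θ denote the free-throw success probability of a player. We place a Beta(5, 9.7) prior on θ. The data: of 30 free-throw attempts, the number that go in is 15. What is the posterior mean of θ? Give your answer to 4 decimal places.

Posterior mean ≈ 0.4474

The binomial likelihood is conjugate to the Beta prior: with 15 successes and 15 failures, the posterior is Beta(5+15, 9.7+15) = Beta(20, 24.7).
E[θ | data] = 20/(20+24.7) = 0.4474.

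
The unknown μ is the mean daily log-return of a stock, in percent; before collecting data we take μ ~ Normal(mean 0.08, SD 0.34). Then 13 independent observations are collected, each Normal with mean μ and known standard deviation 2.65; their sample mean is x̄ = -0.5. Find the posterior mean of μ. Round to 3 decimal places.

Posterior mean ≈ -0.022

With known σ, the Normal prior is conjugate. Weight on the data is w = (n/σ²)/(n/σ² + 1/τ₀²) = 1.85119/(1.85119+8.65052) = 0.17628.
Posterior mean = w·x̄ + (1−w)·μ₀ = 0.17628·-0.5 + 0.82372·0.08 = -0.022.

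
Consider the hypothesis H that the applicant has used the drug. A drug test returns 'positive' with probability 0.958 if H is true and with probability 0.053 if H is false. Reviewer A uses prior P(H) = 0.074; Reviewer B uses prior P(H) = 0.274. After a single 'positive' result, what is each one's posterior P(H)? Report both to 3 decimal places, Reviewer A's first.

The likelihood ratio for a 'positive' result is 0.958/0.053 = 18.075.
Reviewer A: prior odds 0.074/0.926 = 0.079914; posterior odds 1.4445; posterior probability 0.591.
Reviewer B: prior odds 0.274/0.726 = 0.37741; posterior odds 6.8219; posterior probability 0.872.

Reviewer A: 0.591; Reviewer B: 0.872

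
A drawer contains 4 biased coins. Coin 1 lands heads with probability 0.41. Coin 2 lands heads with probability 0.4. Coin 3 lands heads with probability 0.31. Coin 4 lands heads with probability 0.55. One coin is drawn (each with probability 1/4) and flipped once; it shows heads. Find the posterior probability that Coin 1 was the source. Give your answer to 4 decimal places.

P(heads|C1) = 0.41; P(heads|C2) = 0.4; P(heads|C3) = 0.31; P(heads|C4) = 0.55.
Prior × likelihood for each source: 0.25·0.41=0.1025, 0.25·0.4=0.1000, 0.25·0.31=0.07750, 0.25·0.55=0.1375. Summing gives P(heads) = 0.41750.
P(Coin 1 | heads) = 0.1025 / 0.41750 = 0.2455.

Posterior probability ≈ 0.2455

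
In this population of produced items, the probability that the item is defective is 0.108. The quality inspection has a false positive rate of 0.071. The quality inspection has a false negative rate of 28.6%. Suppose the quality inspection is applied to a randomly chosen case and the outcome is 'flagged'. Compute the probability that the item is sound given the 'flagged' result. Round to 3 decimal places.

Let H be the event that the item is defective. P(H) = 0.108, so P(¬H) = 0.892. With E the 'flagged' result, P(E|H) = 0.714 and P(E|¬H) = 0.071.
P(E) = 0.714·0.108 + 0.071·0.892 = 0.077112 + 0.063332 = 0.14044.
By Bayes' theorem, P(H|E) = 0.077112 / 0.14044 = 0.549. Hence P(¬H|E) = 1 − 0.549 = 0.451.

P(¬H | E) ≈ 0.451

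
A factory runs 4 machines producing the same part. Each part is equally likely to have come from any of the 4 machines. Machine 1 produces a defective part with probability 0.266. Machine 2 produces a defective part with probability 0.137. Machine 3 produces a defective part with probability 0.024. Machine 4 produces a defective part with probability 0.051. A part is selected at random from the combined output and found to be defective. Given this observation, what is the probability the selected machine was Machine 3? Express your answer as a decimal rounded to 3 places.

Tabulate prior·likelihood by source: [1] prior 0.25, lik 0.266, product 0.06650; [2] prior 0.25, lik 0.137, product 0.03425; [3] prior 0.25, lik 0.024, product 0.006000; [4] prior 0.25, lik 0.051, product 0.01275.
Normalizing constant = 0.11950; the posterior for Machine 3 is its product over the sum, 0.006000/0.11950 = 0.050.

Posterior probability ≈ 0.050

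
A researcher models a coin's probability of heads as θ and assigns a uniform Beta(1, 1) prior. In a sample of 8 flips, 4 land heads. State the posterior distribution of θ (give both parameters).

Observing 4 successes and 4 failures updates Beta(1, 1) by adding the success and failure counts to the two shape parameters: α = 1+4 = 5, β = 1+4 = 5.

Posterior: Beta(5, 5)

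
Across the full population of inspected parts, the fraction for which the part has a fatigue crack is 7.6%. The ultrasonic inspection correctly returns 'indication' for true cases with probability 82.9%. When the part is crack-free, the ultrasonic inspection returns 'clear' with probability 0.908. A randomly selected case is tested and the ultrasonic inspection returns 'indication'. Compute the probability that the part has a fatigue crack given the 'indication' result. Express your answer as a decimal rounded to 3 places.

P(H | E) ≈ 0.426

Write H for 'the part has a fatigue crack'. Prior odds H:¬H = 0.076/0.924 = 0.082251. For the 'indication' outcome, the likelihood ratio is 0.829/0.092 = 9.0109.
Posterior odds = 0.082251 × 9.0109 = 0.74115, so P(H|E) = 0.74115/(1+0.74115) = 0.426.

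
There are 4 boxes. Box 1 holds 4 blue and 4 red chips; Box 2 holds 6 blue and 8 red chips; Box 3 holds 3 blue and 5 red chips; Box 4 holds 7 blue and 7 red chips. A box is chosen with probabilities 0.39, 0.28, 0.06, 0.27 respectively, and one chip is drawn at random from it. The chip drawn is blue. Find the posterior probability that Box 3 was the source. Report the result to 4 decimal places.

Posterior probability ≈ 0.0476

Tabulate prior·likelihood by source: [1] prior 0.39, lik 0.5, product 0.1950; [2] prior 0.28, lik 0.4286, product 0.1200; [3] prior 0.06, lik 0.375, product 0.02250; [4] prior 0.27, lik 0.5, product 0.1350.
Normalizing constant = 0.47250; the posterior for Box 3 is its product over the sum, 0.02250/0.47250 = 0.0476.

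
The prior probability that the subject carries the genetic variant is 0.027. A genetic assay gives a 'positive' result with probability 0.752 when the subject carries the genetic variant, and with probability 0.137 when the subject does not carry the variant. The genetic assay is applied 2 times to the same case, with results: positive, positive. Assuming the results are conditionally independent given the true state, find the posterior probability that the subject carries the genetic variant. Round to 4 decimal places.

Posterior P(H) ≈ 0.4554

With H the event that the subject carries the genetic variant, the joint likelihood of the observed sequence is P(data|H) = 0.752·0.752 = 0.56550 and P(data|¬H) = 0.137·0.137 = 0.018769.
Bayes: P(H|data) = 0.027·0.56550 / (0.027·0.56550 + 0.973·0.018769) = 0.015269/0.033531 = 0.4554.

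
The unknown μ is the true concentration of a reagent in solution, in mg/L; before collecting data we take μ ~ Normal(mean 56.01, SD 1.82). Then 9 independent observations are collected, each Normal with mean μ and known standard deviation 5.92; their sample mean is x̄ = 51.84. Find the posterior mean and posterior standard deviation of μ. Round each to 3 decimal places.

Prior precision 1/τ₀² = 1/1.82² = 0.301896; data precision n/σ² = 9/5.92² = 0.256802.
Posterior precision = 0.301896 + 0.256802 = 0.558698, giving posterior SD = 1/√0.558698 = 1.338.
Posterior mean = (0.301896·56.01 + 0.256802·51.84) / 0.558698 = 54.093.

Posterior mean ≈ 54.093; posterior SD ≈ 1.338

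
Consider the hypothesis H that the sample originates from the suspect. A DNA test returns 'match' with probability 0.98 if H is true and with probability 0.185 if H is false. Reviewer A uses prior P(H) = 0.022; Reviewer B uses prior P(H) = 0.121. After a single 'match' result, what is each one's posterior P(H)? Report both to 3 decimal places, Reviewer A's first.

Reviewer A: 0.106; Reviewer B: 0.422

P('+'|H) = 0.98, P('+'|¬H) = 0.185.
Reviewer A: numerator 0.98·0.022 = 0.021560; evidence = 0.021560+0.185·0.978 = 0.20249; posterior = 0.106.
Reviewer B: numerator 0.98·0.121 = 0.11858; evidence = 0.11858+0.185·0.879 = 0.28119; posterior = 0.422.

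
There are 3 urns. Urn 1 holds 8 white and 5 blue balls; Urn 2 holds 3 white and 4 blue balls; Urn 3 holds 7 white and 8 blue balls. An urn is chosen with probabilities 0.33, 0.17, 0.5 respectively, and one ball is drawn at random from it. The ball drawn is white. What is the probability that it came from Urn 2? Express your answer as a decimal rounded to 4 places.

Posterior probability ≈ 0.1431

P(white|Urn 1) = 0.6154; P(white|Urn 2) = 0.4286; P(white|Urn 3) = 0.4667.
Prior × likelihood for each source: 0.33·0.6154=0.2031, 0.17·0.4286=0.07286, 0.5·0.4667=0.2333. Summing gives P(white) = 0.50927.
P(Urn 2 | white) = 0.07286 / 0.50927 = 0.1431.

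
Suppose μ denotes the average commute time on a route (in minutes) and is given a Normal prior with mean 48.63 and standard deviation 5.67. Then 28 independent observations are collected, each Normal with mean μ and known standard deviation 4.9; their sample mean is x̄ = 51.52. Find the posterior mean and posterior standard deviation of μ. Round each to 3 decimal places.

With known σ, the Normal prior is conjugate. Weight on the data is w = (n/σ²)/(n/σ² + 1/τ₀²) = 1.16618/(1.16618+0.0311053) = 0.97402.
Posterior mean = w·x̄ + (1−w)·μ₀ = 0.97402·51.52 + 0.025980·48.63 = 51.445. Posterior variance = 1/(1.16618+0.0311053) = 0.835222, so SD = 0.914.

Posterior mean ≈ 51.445; posterior SD ≈ 0.914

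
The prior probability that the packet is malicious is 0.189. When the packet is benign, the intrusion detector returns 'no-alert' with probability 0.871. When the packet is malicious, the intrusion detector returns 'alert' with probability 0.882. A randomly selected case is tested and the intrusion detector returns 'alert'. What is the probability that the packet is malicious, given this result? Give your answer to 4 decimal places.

P(H | E) ≈ 0.6144

Let H be the event that the packet is malicious. P(H) = 0.189, so P(¬H) = 0.811. With E the 'alert' result, P(E|H) = 0.882 and P(E|¬H) = 0.129.
P(E) = 0.882·0.189 + 0.129·0.811 = 0.16670 + 0.10462 = 0.27132.
By Bayes' theorem, P(H|E) = 0.16670 / 0.27132 = 0.6144.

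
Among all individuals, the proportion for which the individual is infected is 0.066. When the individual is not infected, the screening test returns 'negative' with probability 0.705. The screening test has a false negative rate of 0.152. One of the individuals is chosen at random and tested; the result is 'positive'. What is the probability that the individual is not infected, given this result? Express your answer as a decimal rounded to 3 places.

P(¬H | E) ≈ 0.831

Write H for 'the individual is infected'. Prior odds H:¬H = 0.066/0.934 = 0.070664. For the 'positive' outcome, the likelihood ratio is 0.848/0.295 = 2.8746.
Posterior odds = 0.070664 × 2.8746 = 0.20313, so P(H|E) = 0.20313/(1+0.20313) = 0.169. Then P(¬H|E) = 1 − 0.169 = 0.831.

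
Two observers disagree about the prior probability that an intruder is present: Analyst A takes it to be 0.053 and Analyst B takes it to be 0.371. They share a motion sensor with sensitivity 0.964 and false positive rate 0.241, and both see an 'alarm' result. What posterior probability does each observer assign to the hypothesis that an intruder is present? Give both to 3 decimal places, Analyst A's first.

P('+'|H) = 0.964, P('+'|¬H) = 0.241.
Analyst A: numerator 0.964·0.053 = 0.051092; evidence = 0.051092+0.241·0.947 = 0.27932; posterior = 0.183.
Analyst B: numerator 0.964·0.371 = 0.35764; evidence = 0.35764+0.241·0.629 = 0.50923; posterior = 0.702.

Analyst A: 0.183; Analyst B: 0.702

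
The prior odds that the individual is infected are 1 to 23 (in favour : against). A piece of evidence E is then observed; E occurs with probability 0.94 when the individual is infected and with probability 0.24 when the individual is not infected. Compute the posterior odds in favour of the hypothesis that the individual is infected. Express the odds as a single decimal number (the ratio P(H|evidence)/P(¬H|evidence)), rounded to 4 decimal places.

Prior odds = 1/23 = 0.043478.
Likelihood ratio for E = 0.94/0.24 = 3.9167.
Posterior odds = prior odds × LR = 0.17029.

Posterior odds ≈ 0.1703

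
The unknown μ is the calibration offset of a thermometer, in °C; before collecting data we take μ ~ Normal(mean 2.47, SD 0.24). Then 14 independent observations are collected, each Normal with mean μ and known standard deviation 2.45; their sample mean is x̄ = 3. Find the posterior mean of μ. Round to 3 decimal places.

Posterior mean ≈ 2.533

Prior precision 1/τ₀² = 1/0.24² = 17.3611; data precision n/σ² = 14/2.45² = 2.33236.
Posterior precision = 17.3611 + 2.33236 = 19.6935.
Posterior mean = (17.3611·2.47 + 2.33236·3) / 19.6935 = 2.533.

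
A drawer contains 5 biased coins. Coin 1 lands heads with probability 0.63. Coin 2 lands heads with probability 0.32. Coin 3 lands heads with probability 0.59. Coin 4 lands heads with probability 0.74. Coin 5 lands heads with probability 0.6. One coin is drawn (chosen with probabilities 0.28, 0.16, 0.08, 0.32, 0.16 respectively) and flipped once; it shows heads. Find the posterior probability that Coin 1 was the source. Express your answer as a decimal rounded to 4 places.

Posterior probability ≈ 0.2903

P(heads|C1) = 0.63; P(heads|C2) = 0.32; P(heads|C3) = 0.59; P(heads|C4) = 0.74; P(heads|C5) = 0.6.
Prior × likelihood for each source: 0.28·0.63=0.1764, 0.16·0.32=0.05120, 0.08·0.59=0.04720, 0.32·0.74=0.2368, 0.16·0.6=0.09600. Summing gives P(heads) = 0.60760.
P(Coin 1 | heads) = 0.1764 / 0.60760 = 0.2903.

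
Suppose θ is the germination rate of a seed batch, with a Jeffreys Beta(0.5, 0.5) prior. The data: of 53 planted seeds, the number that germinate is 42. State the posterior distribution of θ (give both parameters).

Posterior: Beta(42.5, 11.5)

The binomial likelihood is conjugate to the Beta prior: with 42 successes and 11 failures, the posterior is Beta(0.5+42, 0.5+11) = Beta(42.5, 11.5).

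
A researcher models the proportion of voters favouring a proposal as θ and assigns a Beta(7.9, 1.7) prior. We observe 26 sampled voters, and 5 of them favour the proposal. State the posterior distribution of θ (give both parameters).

Posterior: Beta(12.9, 22.7)

The binomial likelihood is conjugate to the Beta prior: with 5 successes and 21 failures, the posterior is Beta(7.9+5, 1.7+21) = Beta(12.9, 22.7).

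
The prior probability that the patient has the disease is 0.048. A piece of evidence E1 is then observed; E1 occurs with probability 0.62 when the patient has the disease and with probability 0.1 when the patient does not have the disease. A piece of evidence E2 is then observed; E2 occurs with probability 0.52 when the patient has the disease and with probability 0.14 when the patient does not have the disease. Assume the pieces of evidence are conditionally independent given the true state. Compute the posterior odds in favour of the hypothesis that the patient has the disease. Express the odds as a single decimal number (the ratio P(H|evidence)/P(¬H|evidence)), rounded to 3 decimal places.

Posterior odds ≈ 1.161

Prior odds = 0.048/(1−0.048) = 0.050420.
Likelihood ratio for E1 = 0.62/0.1 = 6.2000.
Likelihood ratio for E2 = 0.52/0.14 = 3.7143.
Posterior odds = prior odds × LR₁ × LR₂ = 1.1611.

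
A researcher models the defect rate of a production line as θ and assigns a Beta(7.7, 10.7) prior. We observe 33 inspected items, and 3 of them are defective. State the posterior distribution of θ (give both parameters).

Observing 3 successes and 30 failures updates Beta(7.7, 10.7) by adding the success and failure counts to the two shape parameters: α = 7.7+3 = 10.7, β = 10.7+30 = 40.7.

Posterior: Beta(10.7, 40.7)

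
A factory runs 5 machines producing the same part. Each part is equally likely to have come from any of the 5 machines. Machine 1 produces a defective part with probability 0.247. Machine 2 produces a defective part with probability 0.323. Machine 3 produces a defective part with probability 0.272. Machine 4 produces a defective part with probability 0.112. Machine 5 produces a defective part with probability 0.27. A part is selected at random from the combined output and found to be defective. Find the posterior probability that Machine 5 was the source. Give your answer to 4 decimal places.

P(defective|M1) = 0.247; P(defective|M2) = 0.323; P(defective|M3) = 0.272; P(defective|M4) = 0.112; P(defective|M5) = 0.27.
Prior × likelihood for each source: 0.2·0.247=0.04940, 0.2·0.323=0.06460, 0.2·0.272=0.05440, 0.2·0.112=0.02240, 0.2·0.27=0.05400. Summing gives P(defective) = 0.24480.
P(Machine 5 | defective) = 0.05400 / 0.24480 = 0.2206.

Posterior probability ≈ 0.2206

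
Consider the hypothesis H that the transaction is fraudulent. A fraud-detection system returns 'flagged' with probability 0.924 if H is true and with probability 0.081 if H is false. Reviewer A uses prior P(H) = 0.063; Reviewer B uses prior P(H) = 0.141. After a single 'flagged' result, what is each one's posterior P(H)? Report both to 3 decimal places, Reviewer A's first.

Reviewer A: 0.434; Reviewer B: 0.652

The likelihood ratio for a 'flagged' result is 0.924/0.081 = 11.407.
Reviewer A: prior odds 0.063/0.937 = 0.067236; posterior odds 0.76699; posterior probability 0.434.
Reviewer B: prior odds 0.141/0.859 = 0.16414; posterior odds 1.8725; posterior probability 0.652.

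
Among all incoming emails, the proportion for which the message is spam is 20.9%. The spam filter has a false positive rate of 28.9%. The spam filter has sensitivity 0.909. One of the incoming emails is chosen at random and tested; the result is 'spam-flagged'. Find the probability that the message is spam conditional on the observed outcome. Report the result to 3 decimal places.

Write H for 'the message is spam'. Prior odds H:¬H = 0.209/0.791 = 0.26422. For the 'spam-flagged' outcome, the likelihood ratio is 0.909/0.289 = 3.1453.
Posterior odds = 0.26422 × 3.1453 = 0.83107, so P(H|E) = 0.83107/(1+0.83107) = 0.454.

P(H | E) ≈ 0.454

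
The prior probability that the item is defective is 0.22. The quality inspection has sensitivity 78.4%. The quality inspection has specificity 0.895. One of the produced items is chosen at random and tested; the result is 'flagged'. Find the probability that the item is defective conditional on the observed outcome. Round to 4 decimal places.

P(H | E) ≈ 0.6780

Write H for 'the item is defective'. Prior odds H:¬H = 0.22/0.78 = 0.28205. For the 'flagged' outcome, the likelihood ratio is 0.784/0.105 = 7.4667.
Posterior odds = 0.28205 × 7.4667 = 2.1060, so P(H|E) = 2.1060/(1+2.1060) = 0.6780.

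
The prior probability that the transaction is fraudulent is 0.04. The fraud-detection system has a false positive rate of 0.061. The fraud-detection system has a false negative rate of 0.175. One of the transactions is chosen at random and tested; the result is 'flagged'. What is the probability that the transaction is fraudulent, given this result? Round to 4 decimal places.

P(H | E) ≈ 0.3604

Let H be the event that the transaction is fraudulent. P(H) = 0.04, so P(¬H) = 0.96. With E the 'flagged' result, P(E|H) = 0.825 and P(E|¬H) = 0.061.
P(E) = 0.825·0.04 + 0.061·0.96 = 0.033000 + 0.058560 = 0.091560.
By Bayes' theorem, P(H|E) = 0.033000 / 0.091560 = 0.3604.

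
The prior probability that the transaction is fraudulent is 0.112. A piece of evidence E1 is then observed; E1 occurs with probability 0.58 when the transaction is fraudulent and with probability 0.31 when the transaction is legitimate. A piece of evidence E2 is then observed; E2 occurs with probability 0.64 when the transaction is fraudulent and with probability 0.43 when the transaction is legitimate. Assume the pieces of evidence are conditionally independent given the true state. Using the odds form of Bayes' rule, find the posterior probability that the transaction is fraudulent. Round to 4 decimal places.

Prior odds = 0.112/(1−0.112) = 0.12613. In log-odds, ln(0.12613) = -2.0705.
Add log likelihood ratios: ln(1.8710) + ln(1.4884) = 1.0241.
Posterior log-odds = -1.0463, so posterior odds = exp(-1.0463) = 0.35122. Converting, P(H|E) = 0.35122/1.3512 = 0.2599.

Posterior probability ≈ 0.2599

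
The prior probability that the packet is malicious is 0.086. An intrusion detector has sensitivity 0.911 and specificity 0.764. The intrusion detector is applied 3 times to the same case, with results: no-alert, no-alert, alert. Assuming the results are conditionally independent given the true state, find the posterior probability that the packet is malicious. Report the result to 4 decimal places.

Posterior P(H) ≈ 0.0049

Let H be the event that the packet is malicious; start with P(H) = 0.086. P('alert'|H) = 0.911, P('alert'|¬H) = 0.236.
Update on result 1 ('no-alert'): P(H) ← 0.089·0.0860 / (0.089·0.0860 + 0.764·0.9140) = 0.0076540/0.70595 = 0.0108.
Update on result 2 ('no-alert'): P(H) ← 0.089·0.0108 / (0.089·0.0108 + 0.764·0.9892) = 0.00096495/0.75668 = 0.0013.
Update on result 3 ('alert'): P(H) ← 0.911·0.0013 / (0.911·0.0013 + 0.236·0.9987) = 0.0011617/0.23686 = 0.0049.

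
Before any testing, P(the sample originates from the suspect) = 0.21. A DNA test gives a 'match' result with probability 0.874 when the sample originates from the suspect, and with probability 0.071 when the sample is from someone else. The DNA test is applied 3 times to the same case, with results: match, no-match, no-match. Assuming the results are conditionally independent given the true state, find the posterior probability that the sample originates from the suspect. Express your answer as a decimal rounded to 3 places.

With H the event that the sample originates from the suspect, the joint likelihood of the observed sequence is P(data|H) = 0.874·0.126·0.126 = 0.013876 and P(data|¬H) = 0.071·0.929·0.929 = 0.061276.
Bayes: P(H|data) = 0.21·0.013876 / (0.21·0.013876 + 0.79·0.061276) = 0.0029139/0.051322 = 0.0568.

Posterior P(H) ≈ 0.057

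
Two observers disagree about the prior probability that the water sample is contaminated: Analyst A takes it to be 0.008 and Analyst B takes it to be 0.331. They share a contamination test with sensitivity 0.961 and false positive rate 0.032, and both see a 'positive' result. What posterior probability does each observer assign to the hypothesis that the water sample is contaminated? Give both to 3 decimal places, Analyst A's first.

The likelihood ratio for a 'positive' result is 0.961/0.032 = 30.031.
Analyst A: prior odds 0.008/0.992 = 0.0080645; posterior odds 0.24219; posterior probability 0.195.
Analyst B: prior odds 0.331/0.669 = 0.49477; posterior odds 14.859; posterior probability 0.937.

Analyst A: 0.195; Analyst B: 0.937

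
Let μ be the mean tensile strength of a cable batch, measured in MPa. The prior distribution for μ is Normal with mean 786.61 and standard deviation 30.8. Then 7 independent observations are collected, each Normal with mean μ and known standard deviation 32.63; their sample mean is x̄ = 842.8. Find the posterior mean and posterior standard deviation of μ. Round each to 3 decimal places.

With known σ, the Normal prior is conjugate. Weight on the data is w = (n/σ²)/(n/σ² + 1/τ₀²) = 0.00657452/(0.00657452+0.00105414) = 0.86182.
Posterior mean = w·x̄ + (1−w)·μ₀ = 0.86182·842.8 + 0.13818·786.61 = 835.036. Posterior variance = 1/(0.00657452+0.00105414) = 131.085, so SD = 11.449.

Posterior mean ≈ 835.036; posterior SD ≈ 11.449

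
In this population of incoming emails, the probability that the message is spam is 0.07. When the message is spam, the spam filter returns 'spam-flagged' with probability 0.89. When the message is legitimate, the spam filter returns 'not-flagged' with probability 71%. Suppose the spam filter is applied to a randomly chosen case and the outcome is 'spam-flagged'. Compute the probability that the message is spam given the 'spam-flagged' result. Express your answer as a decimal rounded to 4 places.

Let H be the event that the message is spam. P(H) = 0.07, so P(¬H) = 0.93. With E the 'spam-flagged' result, P(E|H) = 0.89 and P(E|¬H) = 0.29.
P(E) = 0.89·0.07 + 0.29·0.93 = 0.062300 + 0.26970 = 0.33200.
By Bayes' theorem, P(H|E) = 0.062300 / 0.33200 = 0.1877.

P(H | E) ≈ 0.1877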